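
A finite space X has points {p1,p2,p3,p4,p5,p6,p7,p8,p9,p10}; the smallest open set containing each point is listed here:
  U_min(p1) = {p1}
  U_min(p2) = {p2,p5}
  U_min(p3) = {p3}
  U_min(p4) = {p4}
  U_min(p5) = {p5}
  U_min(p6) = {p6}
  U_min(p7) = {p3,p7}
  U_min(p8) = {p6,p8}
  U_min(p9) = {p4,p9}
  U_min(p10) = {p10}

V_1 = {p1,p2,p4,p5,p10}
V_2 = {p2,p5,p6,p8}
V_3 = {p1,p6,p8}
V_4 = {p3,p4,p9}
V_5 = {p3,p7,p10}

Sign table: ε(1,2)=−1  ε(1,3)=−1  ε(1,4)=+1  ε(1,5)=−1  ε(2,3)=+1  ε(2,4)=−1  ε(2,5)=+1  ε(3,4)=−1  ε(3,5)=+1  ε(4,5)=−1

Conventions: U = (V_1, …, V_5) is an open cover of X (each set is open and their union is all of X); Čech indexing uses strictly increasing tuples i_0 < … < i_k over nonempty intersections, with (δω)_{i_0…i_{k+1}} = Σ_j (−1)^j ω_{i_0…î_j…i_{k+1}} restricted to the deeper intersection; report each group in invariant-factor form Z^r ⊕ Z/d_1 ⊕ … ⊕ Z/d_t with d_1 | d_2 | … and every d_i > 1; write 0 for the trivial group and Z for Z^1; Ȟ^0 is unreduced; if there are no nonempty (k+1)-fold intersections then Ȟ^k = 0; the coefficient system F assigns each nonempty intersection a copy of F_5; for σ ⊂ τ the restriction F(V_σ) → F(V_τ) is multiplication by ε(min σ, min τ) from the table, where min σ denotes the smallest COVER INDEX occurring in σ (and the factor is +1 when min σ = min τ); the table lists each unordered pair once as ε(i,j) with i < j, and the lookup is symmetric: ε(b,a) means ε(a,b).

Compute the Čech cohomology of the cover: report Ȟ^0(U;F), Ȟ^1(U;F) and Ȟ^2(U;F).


intersection data:
  V12={p2,p5} V13={p1} V14={p4} V15={p10} V23={p6,p8} V45={p3}
C dims 5,6; δ0: rk_F5 4
Ȟ^0 = (5 − 4) − 0 = 1, so Ȟ^0 ≅ Z/5
Ȟ^1 = (6 − 0) − 4 = 2, so Ȟ^1 ≅ Z/5 ⊕ Z/5
Ȟ^2 = (0 − 0) − 0 = 0, so Ȟ^2 ≅ 0

Ȟ^0 ≅ Z/5, Ȟ^1 ≅ Z/5 ⊕ Z/5 and Ȟ^2 ≅ 0


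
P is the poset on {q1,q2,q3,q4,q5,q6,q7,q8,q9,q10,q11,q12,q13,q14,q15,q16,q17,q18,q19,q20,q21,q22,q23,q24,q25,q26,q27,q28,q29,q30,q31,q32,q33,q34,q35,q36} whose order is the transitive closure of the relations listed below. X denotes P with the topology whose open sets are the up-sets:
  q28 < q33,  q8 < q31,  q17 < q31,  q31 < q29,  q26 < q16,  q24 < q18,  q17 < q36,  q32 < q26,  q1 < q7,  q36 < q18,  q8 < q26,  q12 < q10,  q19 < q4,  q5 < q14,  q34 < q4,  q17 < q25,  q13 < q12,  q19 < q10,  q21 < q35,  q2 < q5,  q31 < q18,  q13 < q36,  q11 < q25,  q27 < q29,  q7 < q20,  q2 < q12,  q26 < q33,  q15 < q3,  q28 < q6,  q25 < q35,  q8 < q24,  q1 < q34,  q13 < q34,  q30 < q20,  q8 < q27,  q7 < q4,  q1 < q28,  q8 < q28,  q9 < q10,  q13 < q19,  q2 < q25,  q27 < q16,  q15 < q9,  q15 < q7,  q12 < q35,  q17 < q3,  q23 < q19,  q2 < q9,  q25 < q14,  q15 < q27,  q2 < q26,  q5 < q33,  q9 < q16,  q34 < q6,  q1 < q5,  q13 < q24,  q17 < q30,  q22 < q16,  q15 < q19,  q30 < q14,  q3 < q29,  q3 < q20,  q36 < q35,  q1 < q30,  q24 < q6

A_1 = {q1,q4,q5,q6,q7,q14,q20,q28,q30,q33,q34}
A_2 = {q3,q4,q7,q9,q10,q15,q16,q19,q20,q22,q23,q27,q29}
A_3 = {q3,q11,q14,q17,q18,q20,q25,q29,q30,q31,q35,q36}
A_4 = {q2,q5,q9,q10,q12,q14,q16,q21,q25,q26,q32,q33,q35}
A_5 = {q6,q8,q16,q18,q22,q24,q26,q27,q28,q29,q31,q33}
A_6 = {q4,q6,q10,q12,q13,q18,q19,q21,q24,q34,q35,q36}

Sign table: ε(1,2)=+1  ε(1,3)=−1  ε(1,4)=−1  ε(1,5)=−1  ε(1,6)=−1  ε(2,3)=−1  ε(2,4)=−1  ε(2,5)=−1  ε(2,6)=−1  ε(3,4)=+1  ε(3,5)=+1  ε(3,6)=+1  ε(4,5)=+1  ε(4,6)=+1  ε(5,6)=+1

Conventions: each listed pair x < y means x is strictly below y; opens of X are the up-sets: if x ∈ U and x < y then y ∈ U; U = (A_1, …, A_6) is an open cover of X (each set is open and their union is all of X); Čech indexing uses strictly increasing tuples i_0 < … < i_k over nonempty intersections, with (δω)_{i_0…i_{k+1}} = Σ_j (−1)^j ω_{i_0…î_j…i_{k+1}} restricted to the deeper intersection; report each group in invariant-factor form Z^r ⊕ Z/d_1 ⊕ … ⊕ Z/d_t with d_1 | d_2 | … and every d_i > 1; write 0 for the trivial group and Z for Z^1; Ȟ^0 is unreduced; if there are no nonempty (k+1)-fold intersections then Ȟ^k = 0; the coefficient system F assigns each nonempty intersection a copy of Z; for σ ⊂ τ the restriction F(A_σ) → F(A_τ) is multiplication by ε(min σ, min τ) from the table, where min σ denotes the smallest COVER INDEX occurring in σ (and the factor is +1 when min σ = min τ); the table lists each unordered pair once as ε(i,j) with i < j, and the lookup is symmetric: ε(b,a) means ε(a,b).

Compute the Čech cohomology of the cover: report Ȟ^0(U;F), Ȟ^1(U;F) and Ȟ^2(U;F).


nerve simplices:
  A12={q4,q7,q20} A13={q14,q20,q30} A14={q5,q14,q33} A15={q6,q28,q33} A16={q4,q6,q34} A23={q3,q20,q29} A24={q9,q10,q16} A25={q16,q22,q27,q29} A26={q4,q10,q19} A34={q14,q25,q35} A35={q18,q29,q31} A36={q18,q35,q36} A45={q16,q26,q33} A46={q10,q12,q21,q35} A56={q6,q18,q24}
  A123={q20} A126={q4} A134={q14} A145={q33} A156={q6} A235={q29} A245={q16} A246={q10} A346={q35} A356={q18}
C dims 6,15,10; δ0: rk 5, SNF 1^5; δ1: rk 10, SNF 1^9·2
degree 0: 6−5−0 = 1 → Ȟ^0 ≅ Z
degree 1: 15−10−5 = 0 → Ȟ^1 ≅ 0
degree 2: 10−0−10 = 0 plus torsion [2] → Ȟ^2 ≅ Z/2

Ȟ^0 = Z; Ȟ^1 = 0; Ȟ^2 = Z/2


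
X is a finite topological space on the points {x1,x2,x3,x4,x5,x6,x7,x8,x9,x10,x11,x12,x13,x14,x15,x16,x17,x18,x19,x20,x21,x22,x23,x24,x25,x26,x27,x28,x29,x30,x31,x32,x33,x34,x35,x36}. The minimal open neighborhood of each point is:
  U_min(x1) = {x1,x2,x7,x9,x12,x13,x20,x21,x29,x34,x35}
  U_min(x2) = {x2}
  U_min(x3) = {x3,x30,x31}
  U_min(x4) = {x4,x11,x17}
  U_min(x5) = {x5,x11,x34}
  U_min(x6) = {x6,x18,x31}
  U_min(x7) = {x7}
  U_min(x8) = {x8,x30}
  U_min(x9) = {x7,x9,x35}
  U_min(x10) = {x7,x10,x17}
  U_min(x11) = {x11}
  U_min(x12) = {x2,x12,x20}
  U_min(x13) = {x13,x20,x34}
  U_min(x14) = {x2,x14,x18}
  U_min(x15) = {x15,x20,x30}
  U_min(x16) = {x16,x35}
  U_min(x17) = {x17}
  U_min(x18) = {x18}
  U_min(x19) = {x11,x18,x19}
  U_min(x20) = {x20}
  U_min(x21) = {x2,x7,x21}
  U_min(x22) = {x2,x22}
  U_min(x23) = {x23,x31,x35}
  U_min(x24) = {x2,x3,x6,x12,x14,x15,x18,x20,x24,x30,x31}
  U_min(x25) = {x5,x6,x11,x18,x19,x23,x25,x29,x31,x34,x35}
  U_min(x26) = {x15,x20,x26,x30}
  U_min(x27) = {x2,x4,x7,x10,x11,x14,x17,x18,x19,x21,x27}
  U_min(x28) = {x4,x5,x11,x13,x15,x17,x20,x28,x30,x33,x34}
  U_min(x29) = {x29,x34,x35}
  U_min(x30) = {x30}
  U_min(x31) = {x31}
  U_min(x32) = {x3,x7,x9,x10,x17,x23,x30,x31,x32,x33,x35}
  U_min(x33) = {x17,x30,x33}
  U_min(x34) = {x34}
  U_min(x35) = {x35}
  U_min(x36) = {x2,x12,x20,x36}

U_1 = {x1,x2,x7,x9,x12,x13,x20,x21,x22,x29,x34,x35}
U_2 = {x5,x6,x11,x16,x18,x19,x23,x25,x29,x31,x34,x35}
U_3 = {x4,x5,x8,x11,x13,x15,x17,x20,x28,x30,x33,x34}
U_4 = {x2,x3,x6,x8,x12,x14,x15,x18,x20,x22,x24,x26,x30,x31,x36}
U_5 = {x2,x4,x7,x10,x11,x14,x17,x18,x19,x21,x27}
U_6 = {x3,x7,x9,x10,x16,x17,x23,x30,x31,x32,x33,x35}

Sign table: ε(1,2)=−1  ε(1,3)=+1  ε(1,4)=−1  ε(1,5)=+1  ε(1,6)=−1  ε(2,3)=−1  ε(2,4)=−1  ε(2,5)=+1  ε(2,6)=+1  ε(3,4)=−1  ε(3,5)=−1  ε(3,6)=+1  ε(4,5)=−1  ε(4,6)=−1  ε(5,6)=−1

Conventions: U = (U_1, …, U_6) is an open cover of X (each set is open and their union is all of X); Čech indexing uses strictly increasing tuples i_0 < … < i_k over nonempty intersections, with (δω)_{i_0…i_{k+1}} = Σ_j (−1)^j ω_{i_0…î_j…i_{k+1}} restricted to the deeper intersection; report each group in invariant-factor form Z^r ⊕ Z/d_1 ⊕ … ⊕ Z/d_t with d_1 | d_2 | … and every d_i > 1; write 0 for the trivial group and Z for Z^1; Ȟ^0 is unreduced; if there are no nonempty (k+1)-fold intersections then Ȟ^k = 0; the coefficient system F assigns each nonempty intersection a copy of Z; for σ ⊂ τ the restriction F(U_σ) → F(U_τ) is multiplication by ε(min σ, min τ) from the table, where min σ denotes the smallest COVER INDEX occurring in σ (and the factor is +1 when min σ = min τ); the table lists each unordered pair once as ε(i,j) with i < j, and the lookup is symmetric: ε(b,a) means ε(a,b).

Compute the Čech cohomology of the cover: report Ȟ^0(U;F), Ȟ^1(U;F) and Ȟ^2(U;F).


nonempty intersections:
  U12={x29,x34,x35} U13={x13,x20,x34} U14={x2,x12,x20,x22} U15={x2,x7,x21} U16={x7,x9,x35} U23={x5,x11,x34} U24={x6,x18,x31} U25={x11,x18,x19} U26={x16,x23,x31,x35} U34={x8,x15,x20,x30} U35={x4,x11,x17} U36={x17,x30,x33} U45={x2,x14,x18} U46={x3,x30,x31} U56={x7,x10,x17}
  U123={x34} U126={x35} U134={x20} U145={x2} U156={x7} U235={x11} U245={x18} U246={x31} U346={x30} U356={x17}
C dims 6,15,10; δ0: rk 6, SNF 1^5·2; δ1: rk 9, SNF 1^9
Ȟ^0: (6−6)−0=0 ⇒ 0
Ȟ^1: (15−9)−6=0 plus torsion [2] ⇒ Z/2
Ȟ^2: (10−0)−9=1 ⇒ Z

Ȟ^0 = 0; Ȟ^1 = Z/2; Ȟ^2 = Z


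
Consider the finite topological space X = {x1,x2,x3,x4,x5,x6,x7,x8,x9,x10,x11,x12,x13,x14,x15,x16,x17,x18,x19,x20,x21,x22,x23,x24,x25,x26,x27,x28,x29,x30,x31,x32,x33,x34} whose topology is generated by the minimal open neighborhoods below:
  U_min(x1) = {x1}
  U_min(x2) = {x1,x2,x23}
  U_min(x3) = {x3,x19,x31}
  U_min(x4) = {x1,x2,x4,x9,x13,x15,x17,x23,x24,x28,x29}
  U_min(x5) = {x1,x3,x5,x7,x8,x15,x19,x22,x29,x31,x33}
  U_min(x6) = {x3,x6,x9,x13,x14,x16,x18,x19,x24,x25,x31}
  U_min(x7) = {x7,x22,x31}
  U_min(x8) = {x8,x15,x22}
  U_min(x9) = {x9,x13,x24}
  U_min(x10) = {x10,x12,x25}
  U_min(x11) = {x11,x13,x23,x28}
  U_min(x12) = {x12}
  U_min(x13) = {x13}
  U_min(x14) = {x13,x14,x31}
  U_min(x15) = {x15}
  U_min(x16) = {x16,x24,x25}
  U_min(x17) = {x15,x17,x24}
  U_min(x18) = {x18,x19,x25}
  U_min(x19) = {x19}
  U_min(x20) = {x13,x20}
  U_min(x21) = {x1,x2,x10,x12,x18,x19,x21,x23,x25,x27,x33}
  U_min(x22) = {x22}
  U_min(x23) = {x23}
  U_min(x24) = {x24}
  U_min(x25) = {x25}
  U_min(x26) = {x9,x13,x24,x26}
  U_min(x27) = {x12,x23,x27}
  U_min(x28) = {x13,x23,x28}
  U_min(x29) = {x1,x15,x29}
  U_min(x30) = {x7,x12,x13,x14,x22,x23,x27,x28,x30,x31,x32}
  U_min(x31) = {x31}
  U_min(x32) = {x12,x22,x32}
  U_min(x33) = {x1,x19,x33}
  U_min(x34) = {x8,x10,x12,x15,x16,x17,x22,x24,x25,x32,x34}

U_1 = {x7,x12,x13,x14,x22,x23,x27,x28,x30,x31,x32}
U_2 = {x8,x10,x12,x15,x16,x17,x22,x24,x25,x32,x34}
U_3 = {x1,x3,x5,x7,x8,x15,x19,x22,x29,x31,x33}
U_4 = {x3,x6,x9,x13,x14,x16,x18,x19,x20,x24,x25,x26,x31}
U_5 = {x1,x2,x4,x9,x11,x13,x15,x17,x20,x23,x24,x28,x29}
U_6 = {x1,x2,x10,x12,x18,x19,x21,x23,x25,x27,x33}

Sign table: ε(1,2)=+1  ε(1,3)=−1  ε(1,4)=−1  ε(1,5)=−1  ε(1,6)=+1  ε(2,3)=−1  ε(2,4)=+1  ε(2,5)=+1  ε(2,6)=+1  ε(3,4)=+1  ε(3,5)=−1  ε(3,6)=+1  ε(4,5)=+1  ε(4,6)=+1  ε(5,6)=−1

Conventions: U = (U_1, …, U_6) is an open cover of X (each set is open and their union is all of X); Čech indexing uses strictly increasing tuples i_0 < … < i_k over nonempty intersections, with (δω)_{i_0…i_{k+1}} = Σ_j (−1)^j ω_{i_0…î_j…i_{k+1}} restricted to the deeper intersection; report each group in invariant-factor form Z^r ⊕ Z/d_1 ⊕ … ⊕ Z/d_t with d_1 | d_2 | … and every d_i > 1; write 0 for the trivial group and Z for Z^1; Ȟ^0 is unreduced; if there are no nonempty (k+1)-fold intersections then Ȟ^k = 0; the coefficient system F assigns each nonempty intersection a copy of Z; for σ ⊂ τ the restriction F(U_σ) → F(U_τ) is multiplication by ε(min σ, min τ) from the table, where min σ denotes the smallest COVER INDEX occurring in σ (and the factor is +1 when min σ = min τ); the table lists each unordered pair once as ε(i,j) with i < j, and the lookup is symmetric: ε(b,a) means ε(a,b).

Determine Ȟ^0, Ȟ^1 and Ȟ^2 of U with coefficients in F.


Ȟ^0 = 0, Ȟ^1 = Z/2, Ȟ^2 = Z

intersection data:
  U12={x12,x22,x32} U13={x7,x22,x31} U14={x13,x14,x31} U15={x13,x23,x28} U16={x12,x23,x27} U23={x8,x15,x22} U24={x16,x24,x25} U25={x15,x17,x24} U26={x10,x12,x25} U34={x3,x19,x31} U35={x1,x15,x29} U36={x1,x19,x33} U45={x9,x13,x20,x24} U46={x18,x19,x25} U56={x1,x2,x23}
  U123={x22} U126={x12} U134={x31} U145={x13} U156={x23} U235={x15} U245={x24} U246={x25} U346={x19} U356={x1}
C dims 6,15,10; δ0: rk 6, SNF 1^5·2; δ1: rk 9, SNF 1^9
Ȟ^0 = (6 − 6) − 0 = 0, so Ȟ^0 ≅ 0
Ȟ^1 = (15 − 9) − 6 = 0 plus torsion [2], so Ȟ^1 ≅ Z/2
Ȟ^2 = (10 − 0) − 9 = 1, so Ȟ^2 ≅ Z


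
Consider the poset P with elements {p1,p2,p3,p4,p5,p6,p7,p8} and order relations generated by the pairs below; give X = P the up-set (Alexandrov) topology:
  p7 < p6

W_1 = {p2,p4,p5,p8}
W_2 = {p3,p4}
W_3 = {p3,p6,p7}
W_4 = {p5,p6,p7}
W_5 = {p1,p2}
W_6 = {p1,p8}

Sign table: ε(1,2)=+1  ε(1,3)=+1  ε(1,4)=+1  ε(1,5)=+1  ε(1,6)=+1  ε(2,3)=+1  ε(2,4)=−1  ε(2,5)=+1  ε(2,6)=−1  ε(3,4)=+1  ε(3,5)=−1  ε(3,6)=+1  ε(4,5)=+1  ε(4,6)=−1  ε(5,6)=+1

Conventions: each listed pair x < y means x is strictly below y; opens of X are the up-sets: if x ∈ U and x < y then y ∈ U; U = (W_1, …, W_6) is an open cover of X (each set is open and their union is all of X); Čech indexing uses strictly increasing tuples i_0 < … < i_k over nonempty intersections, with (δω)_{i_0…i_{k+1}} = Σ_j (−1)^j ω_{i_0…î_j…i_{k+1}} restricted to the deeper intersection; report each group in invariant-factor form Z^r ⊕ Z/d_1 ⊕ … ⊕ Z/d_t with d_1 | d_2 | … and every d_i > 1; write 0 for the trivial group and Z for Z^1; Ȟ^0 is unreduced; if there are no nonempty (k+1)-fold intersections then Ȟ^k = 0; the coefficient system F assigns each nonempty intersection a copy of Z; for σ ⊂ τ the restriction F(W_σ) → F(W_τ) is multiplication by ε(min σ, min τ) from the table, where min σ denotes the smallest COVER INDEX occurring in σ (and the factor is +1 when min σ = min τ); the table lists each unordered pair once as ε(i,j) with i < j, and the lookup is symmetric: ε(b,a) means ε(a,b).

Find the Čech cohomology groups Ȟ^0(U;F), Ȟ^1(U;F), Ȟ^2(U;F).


nonempty intersections:
  W12={p4} W14={p5} W15={p2} W16={p8} W23={p3} W34={p6,p7} W56={p1}
C dims 6,7; δ0: rk 5, SNF 1^5
Ȟ^0: (6−5)−0=1 ⇒ Z
Ȟ^1: (7−0)−5=2 ⇒ Z^2
Ȟ^2: (0−0)−0=0 ⇒ 0

Ȟ^0(U;F) ≅ Z, Ȟ^1(U;F) ≅ Z^2 and Ȟ^2(U;F) ≅ 0


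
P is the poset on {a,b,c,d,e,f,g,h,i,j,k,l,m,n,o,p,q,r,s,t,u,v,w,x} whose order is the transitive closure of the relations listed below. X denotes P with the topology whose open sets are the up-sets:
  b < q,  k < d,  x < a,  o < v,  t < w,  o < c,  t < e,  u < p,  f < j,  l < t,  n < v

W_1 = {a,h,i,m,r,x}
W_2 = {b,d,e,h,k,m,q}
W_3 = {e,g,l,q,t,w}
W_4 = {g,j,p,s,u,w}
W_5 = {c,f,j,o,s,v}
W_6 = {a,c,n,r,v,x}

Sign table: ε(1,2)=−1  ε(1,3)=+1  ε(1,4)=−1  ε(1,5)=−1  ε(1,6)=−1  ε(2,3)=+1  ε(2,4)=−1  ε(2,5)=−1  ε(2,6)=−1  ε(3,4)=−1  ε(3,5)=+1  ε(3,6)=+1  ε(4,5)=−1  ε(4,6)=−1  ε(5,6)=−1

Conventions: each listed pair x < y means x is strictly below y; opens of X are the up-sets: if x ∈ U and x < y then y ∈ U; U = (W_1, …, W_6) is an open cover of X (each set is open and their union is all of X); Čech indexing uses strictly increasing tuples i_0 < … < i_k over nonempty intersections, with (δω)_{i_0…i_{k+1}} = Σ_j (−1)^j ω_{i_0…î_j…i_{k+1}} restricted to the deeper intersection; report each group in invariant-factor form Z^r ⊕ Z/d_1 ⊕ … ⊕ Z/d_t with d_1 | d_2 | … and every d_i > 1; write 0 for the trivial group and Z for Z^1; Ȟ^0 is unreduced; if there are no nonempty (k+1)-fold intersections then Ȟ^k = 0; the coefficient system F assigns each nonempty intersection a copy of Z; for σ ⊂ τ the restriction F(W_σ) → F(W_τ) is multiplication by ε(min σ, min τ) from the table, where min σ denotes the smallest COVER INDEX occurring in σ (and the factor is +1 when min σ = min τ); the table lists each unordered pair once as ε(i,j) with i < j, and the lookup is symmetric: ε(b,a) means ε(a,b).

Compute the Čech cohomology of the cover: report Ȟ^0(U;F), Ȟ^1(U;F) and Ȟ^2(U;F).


nonempty intersections:
  W12={h,m} W16={a,r,x} W23={e,q} W34={g,w} W45={j,s} W56={c,v}
C dims 6,6; δ0: rk 6, SNF 1^5·2
Ȟ^0: (6−6)−0=0 ⇒ 0
Ȟ^1: (6−0)−6=0 plus torsion [2] ⇒ Z/2
Ȟ^2: (0−0)−0=0 ⇒ 0

Ȟ^0 ≅ 0, Ȟ^1 ≅ Z/2 and Ȟ^2 ≅ 0


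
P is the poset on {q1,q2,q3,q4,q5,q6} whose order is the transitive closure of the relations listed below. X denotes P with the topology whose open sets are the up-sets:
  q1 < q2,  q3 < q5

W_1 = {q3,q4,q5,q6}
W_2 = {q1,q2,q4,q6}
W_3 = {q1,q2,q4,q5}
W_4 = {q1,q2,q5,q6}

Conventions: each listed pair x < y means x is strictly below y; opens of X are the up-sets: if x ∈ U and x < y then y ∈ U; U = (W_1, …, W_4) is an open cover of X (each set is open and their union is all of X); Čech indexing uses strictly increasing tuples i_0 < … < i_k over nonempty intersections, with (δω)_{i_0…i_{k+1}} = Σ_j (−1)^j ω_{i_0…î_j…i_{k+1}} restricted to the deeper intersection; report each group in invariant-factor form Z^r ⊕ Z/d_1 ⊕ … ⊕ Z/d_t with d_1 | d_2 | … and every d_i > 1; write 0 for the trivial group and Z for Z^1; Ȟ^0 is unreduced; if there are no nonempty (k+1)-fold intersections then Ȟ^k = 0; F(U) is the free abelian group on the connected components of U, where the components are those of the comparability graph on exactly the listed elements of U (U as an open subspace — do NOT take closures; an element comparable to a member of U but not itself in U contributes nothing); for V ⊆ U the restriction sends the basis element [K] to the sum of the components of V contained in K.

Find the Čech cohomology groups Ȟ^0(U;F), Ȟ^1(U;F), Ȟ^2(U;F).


Ȟ^0 ≅ Z^4, Ȟ^1 ≅ 0, Ȟ^2 ≅ 0

intersection data:
  W12={q4,q6} W13={q4,q5} W14={q5,q6} W23={q1,q2,q4} W24={q1,q2,q6} W34={q1,q2,q5}
  W123={q4} W124={q6} W134={q5} W234={q1,q2}
components per intersection:
  W1: {q3,q5} {q4} {q6}
  W2: {q1,q2} {q4} {q6}
  W3: {q1,q2} {q4} {q5}
  W4: {q1,q2} {q5} {q6}
  W12: {q4} {q6}
  W13: {q4} {q5}
  W14: {q5} {q6}
  W23: {q1,q2} {q4}
  W24: {q1,q2} {q6}
  W34: {q1,q2} {q5}
  W123: {q4}
  W124: {q6}
  W134: {q5}
  W234: {q1,q2}
C dims 12,12,4; δ0: rk 8, SNF 1^8; δ1: rk 4, SNF 1^4
Ȟ^0 = (12 − 8) − 0 = 4, so Ȟ^0 ≅ Z^4
Ȟ^1 = (12 − 4) − 8 = 0, so Ȟ^1 ≅ 0
Ȟ^2 = (4 − 0) − 4 = 0, so Ȟ^2 ≅ 0


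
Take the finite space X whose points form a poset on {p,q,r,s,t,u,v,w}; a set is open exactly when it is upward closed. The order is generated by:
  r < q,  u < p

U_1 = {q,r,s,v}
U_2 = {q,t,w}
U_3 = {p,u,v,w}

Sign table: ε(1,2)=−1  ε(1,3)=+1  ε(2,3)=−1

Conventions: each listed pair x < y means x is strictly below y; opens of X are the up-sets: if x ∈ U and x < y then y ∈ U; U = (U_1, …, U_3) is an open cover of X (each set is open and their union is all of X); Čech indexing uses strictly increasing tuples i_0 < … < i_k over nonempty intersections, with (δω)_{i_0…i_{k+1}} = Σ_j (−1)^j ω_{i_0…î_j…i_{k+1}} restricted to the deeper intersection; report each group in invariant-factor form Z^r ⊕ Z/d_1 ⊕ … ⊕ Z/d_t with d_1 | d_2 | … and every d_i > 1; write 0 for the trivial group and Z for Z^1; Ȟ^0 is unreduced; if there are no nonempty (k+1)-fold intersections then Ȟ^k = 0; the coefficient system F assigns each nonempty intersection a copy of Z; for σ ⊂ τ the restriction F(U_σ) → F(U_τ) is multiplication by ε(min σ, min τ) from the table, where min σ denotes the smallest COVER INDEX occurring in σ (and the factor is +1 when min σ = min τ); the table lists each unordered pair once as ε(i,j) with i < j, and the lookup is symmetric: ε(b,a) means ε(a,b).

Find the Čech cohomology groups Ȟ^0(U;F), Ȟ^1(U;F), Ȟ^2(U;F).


Ȟ^0 ≅ Z, Ȟ^1 ≅ Z and Ȟ^2 ≅ 0

nonempty overlaps:
  U12={q} U13={v} U23={w}
C dims 3,3; δ0: rk 2, SNF 1^2
degree 0: 3−2−0 = 1 → Ȟ^0 ≅ Z
degree 1: 3−0−2 = 1 → Ȟ^1 ≅ Z
degree 2: 0−0−0 = 0 → Ȟ^2 ≅ 0


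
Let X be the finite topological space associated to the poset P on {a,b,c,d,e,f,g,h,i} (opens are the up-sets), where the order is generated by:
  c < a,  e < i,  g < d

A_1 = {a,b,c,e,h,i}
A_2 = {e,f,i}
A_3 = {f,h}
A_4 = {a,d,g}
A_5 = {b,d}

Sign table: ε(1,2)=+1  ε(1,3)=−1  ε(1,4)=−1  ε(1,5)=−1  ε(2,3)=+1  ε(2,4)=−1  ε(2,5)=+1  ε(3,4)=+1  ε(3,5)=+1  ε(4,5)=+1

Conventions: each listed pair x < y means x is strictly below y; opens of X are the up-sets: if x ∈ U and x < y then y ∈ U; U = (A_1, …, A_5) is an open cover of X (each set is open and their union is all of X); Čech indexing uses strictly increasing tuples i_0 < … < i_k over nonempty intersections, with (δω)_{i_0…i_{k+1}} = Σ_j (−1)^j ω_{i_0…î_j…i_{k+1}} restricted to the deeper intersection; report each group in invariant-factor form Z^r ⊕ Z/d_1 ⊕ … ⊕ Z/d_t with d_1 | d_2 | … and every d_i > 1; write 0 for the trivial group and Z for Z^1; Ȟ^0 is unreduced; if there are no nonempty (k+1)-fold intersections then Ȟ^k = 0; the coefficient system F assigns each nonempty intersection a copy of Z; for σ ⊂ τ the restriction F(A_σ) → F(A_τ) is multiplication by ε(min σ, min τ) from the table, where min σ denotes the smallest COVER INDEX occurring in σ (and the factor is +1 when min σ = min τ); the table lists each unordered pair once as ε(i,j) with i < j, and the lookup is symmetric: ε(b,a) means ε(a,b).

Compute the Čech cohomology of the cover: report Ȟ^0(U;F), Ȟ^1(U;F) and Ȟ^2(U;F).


Ȟ^0 ≅ 0; Ȟ^1 ≅ Z ⊕ Z/2; Ȟ^2 ≅ 0

nerve of the cover:
  A12={e,i} A13={h} A14={a} A15={b} A23={f} A45={d}
C dims 5,6; δ0: rk 5, SNF 1^4·2
Ȟ^0 = (5 − 5) − 0 = 0, so Ȟ^0 ≅ 0
Ȟ^1 = (6 − 0) − 5 = 1 plus torsion [2], so Ȟ^1 ≅ Z ⊕ Z/2
Ȟ^2 = (0 − 0) − 0 = 0, so Ȟ^2 ≅ 0


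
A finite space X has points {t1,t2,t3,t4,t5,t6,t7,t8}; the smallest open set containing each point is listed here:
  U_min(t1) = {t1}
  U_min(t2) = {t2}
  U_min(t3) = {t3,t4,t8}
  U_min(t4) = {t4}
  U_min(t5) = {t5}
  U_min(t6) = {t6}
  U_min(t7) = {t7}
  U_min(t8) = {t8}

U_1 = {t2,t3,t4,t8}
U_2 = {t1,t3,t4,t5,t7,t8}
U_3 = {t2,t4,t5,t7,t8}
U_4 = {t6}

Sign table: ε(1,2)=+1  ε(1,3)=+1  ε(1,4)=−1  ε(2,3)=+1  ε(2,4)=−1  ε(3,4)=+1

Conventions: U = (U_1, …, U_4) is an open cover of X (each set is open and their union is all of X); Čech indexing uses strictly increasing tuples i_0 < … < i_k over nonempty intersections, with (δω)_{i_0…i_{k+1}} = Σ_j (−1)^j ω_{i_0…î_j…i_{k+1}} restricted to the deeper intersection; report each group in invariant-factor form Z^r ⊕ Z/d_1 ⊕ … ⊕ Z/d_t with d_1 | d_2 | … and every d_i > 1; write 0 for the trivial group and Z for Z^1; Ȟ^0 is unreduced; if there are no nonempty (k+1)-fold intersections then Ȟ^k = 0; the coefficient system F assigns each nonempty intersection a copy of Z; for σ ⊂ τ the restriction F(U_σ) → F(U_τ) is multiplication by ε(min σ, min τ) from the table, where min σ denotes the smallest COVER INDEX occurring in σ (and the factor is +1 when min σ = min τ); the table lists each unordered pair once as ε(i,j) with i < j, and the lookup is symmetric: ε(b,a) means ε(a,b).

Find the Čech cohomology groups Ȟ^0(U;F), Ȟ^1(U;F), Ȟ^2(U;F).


Ȟ^0 ≅ Z^2, Ȟ^1 ≅ 0, Ȟ^2 ≅ 0

nerve of the cover:
  U12={t3,t4,t8} U13={t2,t4,t8} U23={t4,t5,t7,t8}
  U123={t4,t8}
C dims 4,3,1; δ0: rk 2, SNF 1^2; δ1: rk 1, SNF 1^1
Ȟ^0 = (4 − 2) − 0 = 2, so Ȟ^0 ≅ Z^2
Ȟ^1 = (3 − 1) − 2 = 0, so Ȟ^1 ≅ 0
Ȟ^2 = (1 − 0) − 1 = 0, so Ȟ^2 ≅ 0


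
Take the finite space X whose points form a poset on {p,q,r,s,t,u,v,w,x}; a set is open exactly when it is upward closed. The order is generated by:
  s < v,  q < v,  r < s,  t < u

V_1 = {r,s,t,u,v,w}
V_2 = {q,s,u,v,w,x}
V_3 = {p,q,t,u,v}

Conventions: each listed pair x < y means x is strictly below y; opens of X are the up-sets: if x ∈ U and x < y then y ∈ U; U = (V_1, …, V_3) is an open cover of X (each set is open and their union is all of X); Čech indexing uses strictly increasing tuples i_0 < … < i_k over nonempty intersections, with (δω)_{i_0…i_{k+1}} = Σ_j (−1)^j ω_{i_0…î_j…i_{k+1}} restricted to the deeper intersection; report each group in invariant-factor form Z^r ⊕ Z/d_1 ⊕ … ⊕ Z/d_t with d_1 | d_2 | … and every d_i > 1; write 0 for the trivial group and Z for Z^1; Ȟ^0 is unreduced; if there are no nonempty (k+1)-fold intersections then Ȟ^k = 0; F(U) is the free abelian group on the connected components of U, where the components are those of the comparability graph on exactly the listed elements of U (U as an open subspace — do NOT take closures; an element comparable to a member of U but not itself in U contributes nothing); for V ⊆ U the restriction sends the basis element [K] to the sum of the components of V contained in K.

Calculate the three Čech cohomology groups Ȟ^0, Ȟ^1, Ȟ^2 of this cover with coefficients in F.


intersection data:
  V12={s,u,v,w} V13={t,u,v} V23={q,u,v}
  V123={u,v}
components per intersection:
  V1: {r,s,v} {t,u} {w}
  V2: {q,s,v} {u} {w} {x}
  V3: {p} {q,v} {t,u}
  V12: {s,v} {u} {w}
  V13: {t,u} {v}
  V23: {q,v} {u}
  V123: {u} {v}
C dims 10,7,2; δ0: rk 5, SNF 1^5; δ1: rk 2, SNF 1^2
Ȟ^0 = (10 − 5) − 0 = 5, so Ȟ^0 ≅ Z^5
Ȟ^1 = (7 − 2) − 5 = 0, so Ȟ^1 ≅ 0
Ȟ^2 = (2 − 0) − 2 = 0, so Ȟ^2 ≅ 0

Ȟ^0 ≅ Z^5, Ȟ^1 ≅ 0, Ȟ^2 ≅ 0


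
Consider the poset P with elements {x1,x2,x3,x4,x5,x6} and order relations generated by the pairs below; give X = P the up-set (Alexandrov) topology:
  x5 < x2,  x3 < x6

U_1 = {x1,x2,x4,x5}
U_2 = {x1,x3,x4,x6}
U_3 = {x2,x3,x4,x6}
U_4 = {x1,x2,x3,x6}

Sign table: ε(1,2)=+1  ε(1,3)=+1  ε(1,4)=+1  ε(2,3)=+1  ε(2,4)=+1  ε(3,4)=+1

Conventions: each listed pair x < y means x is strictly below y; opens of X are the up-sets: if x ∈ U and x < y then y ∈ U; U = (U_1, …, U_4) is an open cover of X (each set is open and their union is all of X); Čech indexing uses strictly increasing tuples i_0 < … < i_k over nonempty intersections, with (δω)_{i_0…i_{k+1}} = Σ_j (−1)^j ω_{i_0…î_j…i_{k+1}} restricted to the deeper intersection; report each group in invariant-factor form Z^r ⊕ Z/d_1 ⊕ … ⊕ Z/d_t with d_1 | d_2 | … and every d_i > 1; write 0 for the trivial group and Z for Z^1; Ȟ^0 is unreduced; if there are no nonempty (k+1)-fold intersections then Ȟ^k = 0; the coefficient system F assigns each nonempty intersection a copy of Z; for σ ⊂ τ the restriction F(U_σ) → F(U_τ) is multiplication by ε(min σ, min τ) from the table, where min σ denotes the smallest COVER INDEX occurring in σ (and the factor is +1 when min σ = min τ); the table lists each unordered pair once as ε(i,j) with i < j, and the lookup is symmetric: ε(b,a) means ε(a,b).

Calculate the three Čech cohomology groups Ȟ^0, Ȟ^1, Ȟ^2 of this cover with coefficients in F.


intersection data:
  U12={x1,x4} U13={x2,x4} U14={x1,x2} U23={x3,x4,x6} U24={x1,x3,x6} U34={x2,x3,x6}
  U123={x4} U124={x1} U134={x2} U234={x3,x6}
C dims 4,6,4; δ0: rk 3, SNF 1^3; δ1: rk 3, SNF 1^3
Ȟ^0 = (4 − 3) − 0 = 1, so Ȟ^0 ≅ Z
Ȟ^1 = (6 − 3) − 3 = 0, so Ȟ^1 ≅ 0
Ȟ^2 = (4 − 0) − 3 = 1, so Ȟ^2 ≅ Z

Ȟ^0 ≅ Z, Ȟ^1 ≅ 0, Ȟ^2 ≅ Z


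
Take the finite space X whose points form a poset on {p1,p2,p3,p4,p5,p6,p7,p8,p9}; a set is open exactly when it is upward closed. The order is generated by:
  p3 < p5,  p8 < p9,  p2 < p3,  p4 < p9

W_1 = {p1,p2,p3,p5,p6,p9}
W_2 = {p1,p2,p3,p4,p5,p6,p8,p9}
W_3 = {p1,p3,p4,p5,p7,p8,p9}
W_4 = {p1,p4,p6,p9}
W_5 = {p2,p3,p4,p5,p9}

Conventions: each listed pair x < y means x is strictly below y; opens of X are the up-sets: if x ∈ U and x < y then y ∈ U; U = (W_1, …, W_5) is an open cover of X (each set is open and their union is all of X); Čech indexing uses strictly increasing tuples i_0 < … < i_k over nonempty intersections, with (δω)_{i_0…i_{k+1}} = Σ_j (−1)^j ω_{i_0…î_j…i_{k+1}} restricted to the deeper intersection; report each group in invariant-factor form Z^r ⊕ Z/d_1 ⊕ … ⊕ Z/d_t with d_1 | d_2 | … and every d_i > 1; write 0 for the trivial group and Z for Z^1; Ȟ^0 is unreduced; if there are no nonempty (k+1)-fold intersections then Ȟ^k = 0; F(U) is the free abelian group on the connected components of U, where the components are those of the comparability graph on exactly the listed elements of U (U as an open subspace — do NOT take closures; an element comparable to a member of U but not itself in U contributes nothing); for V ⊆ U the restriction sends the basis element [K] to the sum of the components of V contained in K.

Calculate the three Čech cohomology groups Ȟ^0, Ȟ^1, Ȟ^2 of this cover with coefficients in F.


intersection data:
  W12={p1,p2,p3,p5,p6,p9} W13={p1,p3,p5,p9} W14={p1,p6,p9} W15={p2,p3,p5,p9} W23={p1,p3,p4,p5,p8,p9} W24={p1,p4,p6,p9} W25={p2,p3,p4,p5,p9} W34={p1,p4,p9} W35={p3,p4,p5,p9} W45={p4,p9}
  W123={p1,p3,p5,p9} W124={p1,p6,p9} W125={p2,p3,p5,p9} W134={p1,p9} W135={p3,p5,p9} W145={p9} W234={p1,p4,p9} W235={p3,p4,p5,p9} W245={p4,p9} W345={p4,p9}
  W1234={p1,p9} W1235={p3,p5,p9} W1245={p9} W1345={p9} W2345={p4,p9}
  W12345={p9}
components per intersection:
  W1: {p1} {p2,p3,p5} {p6} {p9}
  W2: {p1} {p2,p3,p5} {p4,p8,p9} {p6}
  W3: {p1} {p3,p5} {p4,p8,p9} {p7}
  W4: {p1} {p4,p9} {p6}
  W5: {p2,p3,p5} {p4,p9}
  W12: {p1} {p2,p3,p5} {p6} {p9}
  W13: {p1} {p3,p5} {p9}
  W14: {p1} {p6} {p9}
  W15: {p2,p3,p5} {p9}
  W23: {p1} {p3,p5} {p4,p8,p9}
  W24: {p1} {p4,p9} {p6}
  W25: {p2,p3,p5} {p4,p9}
  W34: {p1} {p4,p9}
  W35: {p3,p5} {p4,p9}
  W45: {p4,p9}
  W123: {p1} {p3,p5} {p9}
  W124: {p1} {p6} {p9}
  W125: {p2,p3,p5} {p9}
  W134: {p1} {p9}
  W135: {p3,p5} {p9}
  W145: {p9}
  W234: {p1} {p4,p9}
  W235: {p3,p5} {p4,p9}
  W245: {p4,p9}
  W345: {p4,p9}
  W1234: {p1} {p9}
  W1235: {p3,p5} {p9}
  W1245: {p9}
  W1345: {p9}
  W2345: {p4,p9}
  W12345: {p9}
C dims 17,25,19,7; δ0: rk 12, SNF 1^12; δ1: rk 13, SNF 1^13; δ2: rk 6, SNF 1^6
Ȟ^0 = (17 − 12) − 0 = 5, so Ȟ^0 ≅ Z^5
Ȟ^1 = (25 − 13) − 12 = 0, so Ȟ^1 ≅ 0
Ȟ^2 = (19 − 6) − 13 = 0, so Ȟ^2 ≅ 0

Ȟ^0(U;F) ≅ Z^5, Ȟ^1(U;F) ≅ 0, Ȟ^2(U;F) ≅ 0


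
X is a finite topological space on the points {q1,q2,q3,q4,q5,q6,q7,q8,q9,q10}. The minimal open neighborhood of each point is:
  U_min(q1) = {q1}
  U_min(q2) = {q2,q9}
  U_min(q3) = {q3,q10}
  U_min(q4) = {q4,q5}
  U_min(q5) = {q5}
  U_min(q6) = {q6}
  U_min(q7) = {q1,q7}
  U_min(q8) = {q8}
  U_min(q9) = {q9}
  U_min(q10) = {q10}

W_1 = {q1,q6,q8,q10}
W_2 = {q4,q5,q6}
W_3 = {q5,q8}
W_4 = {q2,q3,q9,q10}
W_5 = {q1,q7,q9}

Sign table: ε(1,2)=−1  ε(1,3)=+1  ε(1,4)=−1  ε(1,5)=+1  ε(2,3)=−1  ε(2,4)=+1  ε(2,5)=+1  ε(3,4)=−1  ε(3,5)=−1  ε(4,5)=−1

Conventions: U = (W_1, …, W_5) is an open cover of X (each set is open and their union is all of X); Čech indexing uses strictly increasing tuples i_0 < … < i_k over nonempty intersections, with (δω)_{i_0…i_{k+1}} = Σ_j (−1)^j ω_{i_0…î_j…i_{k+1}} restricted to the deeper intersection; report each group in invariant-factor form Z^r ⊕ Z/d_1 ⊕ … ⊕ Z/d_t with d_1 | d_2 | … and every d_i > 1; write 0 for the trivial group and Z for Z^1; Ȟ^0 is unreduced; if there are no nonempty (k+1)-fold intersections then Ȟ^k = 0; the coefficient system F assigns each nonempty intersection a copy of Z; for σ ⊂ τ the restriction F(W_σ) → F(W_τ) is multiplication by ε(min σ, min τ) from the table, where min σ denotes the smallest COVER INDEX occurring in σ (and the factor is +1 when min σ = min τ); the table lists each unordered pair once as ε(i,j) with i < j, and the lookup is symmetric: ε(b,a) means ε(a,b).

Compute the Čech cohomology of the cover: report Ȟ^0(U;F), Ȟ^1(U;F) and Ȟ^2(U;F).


Ȟ^0 ≅ Z, Ȟ^1 ≅ Z^2 and Ȟ^2 ≅ 0

nonempty intersections:
  W12={q6} W13={q8} W14={q10} W15={q1} W23={q5} W45={q9}
C dims 5,6; δ0: rk 4, SNF 1^4
Ȟ^0: (5−4)−0=1 ⇒ Z
Ȟ^1: (6−0)−4=2 ⇒ Z^2
Ȟ^2: (0−0)−0=0 ⇒ 0


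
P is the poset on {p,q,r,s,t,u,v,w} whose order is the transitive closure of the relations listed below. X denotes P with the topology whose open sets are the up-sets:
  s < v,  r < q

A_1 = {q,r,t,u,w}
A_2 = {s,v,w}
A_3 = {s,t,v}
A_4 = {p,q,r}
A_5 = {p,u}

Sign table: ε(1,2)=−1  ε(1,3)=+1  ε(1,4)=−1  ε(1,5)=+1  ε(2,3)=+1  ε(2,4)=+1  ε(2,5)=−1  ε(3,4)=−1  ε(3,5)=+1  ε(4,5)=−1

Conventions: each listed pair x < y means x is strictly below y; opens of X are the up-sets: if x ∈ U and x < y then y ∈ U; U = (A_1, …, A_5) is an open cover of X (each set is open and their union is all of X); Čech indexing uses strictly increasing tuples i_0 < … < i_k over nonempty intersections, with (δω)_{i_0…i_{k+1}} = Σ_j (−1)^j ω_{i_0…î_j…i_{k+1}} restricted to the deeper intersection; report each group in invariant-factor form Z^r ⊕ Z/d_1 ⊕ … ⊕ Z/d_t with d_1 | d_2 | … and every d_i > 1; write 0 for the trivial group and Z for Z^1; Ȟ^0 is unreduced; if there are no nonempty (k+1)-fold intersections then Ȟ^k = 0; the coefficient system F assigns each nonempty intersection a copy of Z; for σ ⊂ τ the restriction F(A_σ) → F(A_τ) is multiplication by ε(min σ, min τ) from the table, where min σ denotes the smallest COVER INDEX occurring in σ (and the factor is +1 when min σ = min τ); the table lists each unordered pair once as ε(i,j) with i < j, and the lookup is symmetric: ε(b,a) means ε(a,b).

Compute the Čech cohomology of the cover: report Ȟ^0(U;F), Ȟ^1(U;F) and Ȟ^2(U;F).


intersection data:
  A12={w} A13={t} A14={q,r} A15={u} A23={s,v} A45={p}
C dims 5,6; δ0: rk 5, SNF 1^4·2
Ȟ^0 = (5 − 5) − 0 = 0, so Ȟ^0 ≅ 0
Ȟ^1 = (6 − 0) − 5 = 1 plus torsion [2], so Ȟ^1 ≅ Z ⊕ Z/2
Ȟ^2 = (0 − 0) − 0 = 0, so Ȟ^2 ≅ 0

Ȟ^0 ≅ 0,  Ȟ^1 ≅ Z ⊕ Z/2,  Ȟ^2 ≅ 0


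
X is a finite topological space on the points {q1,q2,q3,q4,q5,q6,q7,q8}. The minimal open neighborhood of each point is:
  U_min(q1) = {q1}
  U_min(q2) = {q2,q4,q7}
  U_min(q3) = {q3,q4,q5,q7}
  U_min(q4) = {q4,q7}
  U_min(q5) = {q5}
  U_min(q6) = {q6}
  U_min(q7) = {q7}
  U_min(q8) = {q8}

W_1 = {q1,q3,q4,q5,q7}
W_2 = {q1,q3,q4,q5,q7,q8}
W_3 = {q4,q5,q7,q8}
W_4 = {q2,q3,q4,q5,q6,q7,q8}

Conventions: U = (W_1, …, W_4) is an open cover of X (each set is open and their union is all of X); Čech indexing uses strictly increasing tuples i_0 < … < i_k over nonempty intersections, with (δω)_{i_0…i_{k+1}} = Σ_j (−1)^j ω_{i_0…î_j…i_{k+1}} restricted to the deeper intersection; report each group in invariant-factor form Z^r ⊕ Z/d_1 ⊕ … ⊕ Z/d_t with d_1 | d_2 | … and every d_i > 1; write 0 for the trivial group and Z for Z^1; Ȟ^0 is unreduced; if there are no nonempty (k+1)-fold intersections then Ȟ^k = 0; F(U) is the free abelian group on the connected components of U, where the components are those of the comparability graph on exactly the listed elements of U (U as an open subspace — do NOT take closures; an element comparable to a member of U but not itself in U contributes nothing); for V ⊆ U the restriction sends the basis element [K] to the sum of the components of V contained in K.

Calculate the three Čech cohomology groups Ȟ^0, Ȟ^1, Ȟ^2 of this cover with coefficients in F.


Ȟ^0 ≅ Z^4, Ȟ^1 ≅ 0 and Ȟ^2 ≅ 0

intersection data:
  W12={q1,q3,q4,q5,q7} W13={q4,q5,q7} W14={q3,q4,q5,q7} W23={q4,q5,q7,q8} W24={q3,q4,q5,q7,q8} W34={q4,q5,q7,q8}
  W123={q4,q5,q7} W124={q3,q4,q5,q7} W134={q4,q5,q7} W234={q4,q5,q7,q8}
  W1234={q4,q5,q7}
components per intersection:
  W1: {q1} {q3,q4,q5,q7}
  W2: {q1} {q3,q4,q5,q7} {q8}
  W3: {q4,q7} {q5} {q8}
  W4: {q2,q3,q4,q5,q7} {q6} {q8}
  W12: {q1} {q3,q4,q5,q7}
  W13: {q4,q7} {q5}
  W14: {q3,q4,q5,q7}
  W23: {q4,q7} {q5} {q8}
  W24: {q3,q4,q5,q7} {q8}
  W34: {q4,q7} {q5} {q8}
  W123: {q4,q7} {q5}
  W124: {q3,q4,q5,q7}
  W134: {q4,q7} {q5}
  W234: {q4,q7} {q5} {q8}
  W1234: {q4,q7} {q5}
C dims 11,13,8,2; δ0: rk 7, SNF 1^7; δ1: rk 6, SNF 1^6; δ2: rk 2, SNF 1^2
Ȟ^0 = (11 − 7) − 0 = 4, so Ȟ^0 ≅ Z^4
Ȟ^1 = (13 − 6) − 7 = 0, so Ȟ^1 ≅ 0
Ȟ^2 = (8 − 2) − 6 = 0, so Ȟ^2 ≅ 0


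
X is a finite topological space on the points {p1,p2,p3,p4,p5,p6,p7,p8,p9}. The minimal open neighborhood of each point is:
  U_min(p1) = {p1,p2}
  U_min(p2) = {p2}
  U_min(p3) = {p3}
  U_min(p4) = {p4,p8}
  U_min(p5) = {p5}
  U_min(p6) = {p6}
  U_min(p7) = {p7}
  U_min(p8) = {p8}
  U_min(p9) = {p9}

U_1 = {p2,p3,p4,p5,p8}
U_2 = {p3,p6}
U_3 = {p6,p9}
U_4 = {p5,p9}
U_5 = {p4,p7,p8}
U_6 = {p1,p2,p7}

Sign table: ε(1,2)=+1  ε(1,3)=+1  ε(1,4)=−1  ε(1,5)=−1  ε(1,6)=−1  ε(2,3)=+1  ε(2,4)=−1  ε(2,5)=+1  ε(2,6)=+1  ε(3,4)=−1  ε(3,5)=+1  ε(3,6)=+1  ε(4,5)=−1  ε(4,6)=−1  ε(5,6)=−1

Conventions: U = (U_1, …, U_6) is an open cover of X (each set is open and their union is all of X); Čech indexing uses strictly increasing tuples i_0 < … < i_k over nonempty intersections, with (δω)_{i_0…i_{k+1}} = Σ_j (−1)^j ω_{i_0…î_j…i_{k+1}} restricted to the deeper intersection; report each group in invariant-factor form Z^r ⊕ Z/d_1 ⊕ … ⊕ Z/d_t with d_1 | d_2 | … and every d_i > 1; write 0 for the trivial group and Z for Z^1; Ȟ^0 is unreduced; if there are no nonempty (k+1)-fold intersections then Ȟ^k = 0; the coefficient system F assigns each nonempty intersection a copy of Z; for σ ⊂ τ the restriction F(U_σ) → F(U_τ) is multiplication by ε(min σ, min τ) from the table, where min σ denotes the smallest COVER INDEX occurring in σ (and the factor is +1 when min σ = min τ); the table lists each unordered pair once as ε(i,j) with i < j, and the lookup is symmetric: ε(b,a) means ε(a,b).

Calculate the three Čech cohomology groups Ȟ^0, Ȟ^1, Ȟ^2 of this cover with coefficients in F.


nonempty overlaps:
  U12={p3} U14={p5} U15={p4,p8} U16={p2} U23={p6} U34={p9} U56={p7}
C dims 6,7; δ0: rk 6, SNF 1^5·2
degree 0: 6−6−0 = 0 → Ȟ^0 ≅ 0
degree 1: 7−0−6 = 1 plus torsion [2] → Ȟ^1 ≅ Z ⊕ Z/2
degree 2: 0−0−0 = 0 → Ȟ^2 ≅ 0

Ȟ^0 ≅ 0, Ȟ^1 ≅ Z ⊕ Z/2, Ȟ^2 ≅ 0


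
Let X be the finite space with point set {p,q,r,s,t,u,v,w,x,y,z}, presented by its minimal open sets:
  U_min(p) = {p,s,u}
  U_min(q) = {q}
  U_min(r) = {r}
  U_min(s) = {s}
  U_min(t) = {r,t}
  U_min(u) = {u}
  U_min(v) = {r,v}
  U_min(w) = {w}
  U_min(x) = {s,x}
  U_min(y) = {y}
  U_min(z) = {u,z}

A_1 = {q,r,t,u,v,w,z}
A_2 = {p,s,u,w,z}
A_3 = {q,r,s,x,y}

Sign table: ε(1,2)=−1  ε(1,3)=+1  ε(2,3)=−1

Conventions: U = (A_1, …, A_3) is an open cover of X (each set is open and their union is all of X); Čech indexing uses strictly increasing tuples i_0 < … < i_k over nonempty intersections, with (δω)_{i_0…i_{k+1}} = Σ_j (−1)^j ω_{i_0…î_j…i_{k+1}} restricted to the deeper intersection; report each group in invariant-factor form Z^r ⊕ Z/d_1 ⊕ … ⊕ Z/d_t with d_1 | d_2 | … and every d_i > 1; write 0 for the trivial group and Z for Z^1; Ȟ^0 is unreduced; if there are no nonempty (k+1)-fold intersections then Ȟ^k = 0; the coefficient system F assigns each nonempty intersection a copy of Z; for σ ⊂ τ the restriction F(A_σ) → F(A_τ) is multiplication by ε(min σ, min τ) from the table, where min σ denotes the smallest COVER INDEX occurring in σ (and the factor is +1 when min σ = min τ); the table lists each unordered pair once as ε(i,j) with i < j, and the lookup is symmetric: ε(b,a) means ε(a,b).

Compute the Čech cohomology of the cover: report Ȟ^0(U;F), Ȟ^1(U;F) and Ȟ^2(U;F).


Ȟ^0 = Z, Ȟ^1 = Z and Ȟ^2 = 0

nerve of the cover:
  A12={u,w,z} A13={q,r} A23={s}
C dims 3,3; δ0: rk 2, SNF 1^2
Ȟ^0 = (3 − 2) − 0 = 1, so Ȟ^0 ≅ Z
Ȟ^1 = (3 − 0) − 2 = 1, so Ȟ^1 ≅ Z
Ȟ^2 = (0 − 0) − 0 = 0, so Ȟ^2 ≅ 0


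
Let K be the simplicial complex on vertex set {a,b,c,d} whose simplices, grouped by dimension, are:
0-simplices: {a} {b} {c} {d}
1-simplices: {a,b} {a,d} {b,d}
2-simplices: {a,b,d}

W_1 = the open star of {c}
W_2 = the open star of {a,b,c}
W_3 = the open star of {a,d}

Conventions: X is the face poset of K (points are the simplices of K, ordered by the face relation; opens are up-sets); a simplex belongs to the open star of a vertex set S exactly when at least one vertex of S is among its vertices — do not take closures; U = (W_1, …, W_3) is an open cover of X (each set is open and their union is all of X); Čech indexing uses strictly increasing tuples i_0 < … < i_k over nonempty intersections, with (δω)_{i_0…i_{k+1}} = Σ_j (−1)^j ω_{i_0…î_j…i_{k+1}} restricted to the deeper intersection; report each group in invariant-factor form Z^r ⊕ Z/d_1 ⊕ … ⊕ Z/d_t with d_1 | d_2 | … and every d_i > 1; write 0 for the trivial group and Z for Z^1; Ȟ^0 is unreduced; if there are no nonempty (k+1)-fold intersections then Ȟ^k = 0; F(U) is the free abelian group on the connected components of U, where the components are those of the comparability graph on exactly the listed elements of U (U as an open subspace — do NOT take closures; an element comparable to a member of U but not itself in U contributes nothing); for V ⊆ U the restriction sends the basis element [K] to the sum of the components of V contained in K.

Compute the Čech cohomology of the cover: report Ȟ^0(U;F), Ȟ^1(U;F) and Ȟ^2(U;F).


nerve of the cover:
  W1={{c}} W2={{a},{b},{c},{a,b},{a,d},{b,d},{a,b,d}} W3={{a},{d},{a,b},{a,d},{b,d},{a,b,d}}
  W12={{c}} W23={{a},{a,b},{a,d},{b,d},{a,b,d}}
components per intersection:
  W1: {{c}}
  W2: {{a},{b},{a,b},{a,d},{b,d},{a,b,d}} {{c}}
  W3: {{a},{d},{a,b},{a,d},{b,d},{a,b,d}}
  W12: {{c}}
  W23: {{a},{a,b},{a,d},{b,d},{a,b,d}}
C dims 4,2; δ0: rk 2, SNF 1^2
Ȟ^0 = (4 − 2) − 0 = 2, so Ȟ^0 ≅ Z^2
Ȟ^1 = (2 − 0) − 2 = 0, so Ȟ^1 ≅ 0
Ȟ^2 = (0 − 0) − 0 = 0, so Ȟ^2 ≅ 0

Ȟ^0 = Z^2, Ȟ^1 = 0 and Ȟ^2 = 0
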